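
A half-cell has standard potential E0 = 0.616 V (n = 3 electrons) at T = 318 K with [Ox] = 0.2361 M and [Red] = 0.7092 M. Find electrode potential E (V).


Apply the Nernst equation: E = E0 + (RT/nF)*ln([Ox]/[Red])
Step 1: RT/nF = 8.314*318/(3*96485) = 0.0091339 V
Step 2: [Ox]/[Red] = 0.2361/0.7092 = 0.33291
Step 3: ln(0.33291) = -1.099883
Step 4: correction = 0.0091339 * -1.099883 = -0.01 V
E = 0.616 + -0.01 = 0.606 V

0.606 V


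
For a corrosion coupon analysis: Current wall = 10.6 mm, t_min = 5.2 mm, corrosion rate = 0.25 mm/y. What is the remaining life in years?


Apply the remaining-life relation: RL = (t_current − t_min) / CR
RL = (10.6 − 5.2) / 0.25 = 5.4 / 0.25 = 21.6 years

21.6 years


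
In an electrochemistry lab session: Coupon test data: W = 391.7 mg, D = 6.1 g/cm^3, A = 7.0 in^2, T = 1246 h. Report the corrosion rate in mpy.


Apply the mpy weight-loss relation: CR = 534 * W / (D * A * T)
Numerator: 534 * 391.7 = 209167.8
Denominator: 6.1 * 7.0 * 1246 = 53204.2
CR = 209167.8 / 53204.2 = 3.931 mpy

3.931 mpy


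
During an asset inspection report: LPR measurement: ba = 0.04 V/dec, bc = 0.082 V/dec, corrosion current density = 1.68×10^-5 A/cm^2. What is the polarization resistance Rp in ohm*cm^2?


Apply the Stern-Geary equation: Rp = ba*bc / (2.303*icorr*(ba+bc))
ba*bc = 0.04*0.082 = 0.00328
ba+bc = 0.122; 2.303*icorr*(ba+bc) = 2.303*1.68×10^-5*0.122 = 4.7202288×10^-6
Rp = 0.00328 / 4.7202288×10^-6 = 694.9 ohm*cm^2

694.9 ohm*cm^2


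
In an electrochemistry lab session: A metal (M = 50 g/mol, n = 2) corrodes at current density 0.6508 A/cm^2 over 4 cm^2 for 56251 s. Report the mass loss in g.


Apply Faraday's law: m = i*A*t*M / (n*F)
Total charge passed Q = i*A*t = 0.6508*4*56251 = 146432.6032 C
m = Q*M/(n*F) = 146432.6032*50/(2*96485) = 37.94181 g

37.94181 g


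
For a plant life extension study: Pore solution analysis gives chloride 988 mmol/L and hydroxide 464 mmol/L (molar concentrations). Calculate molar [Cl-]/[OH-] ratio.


Threshold parameter = [Cl-] / [OH-] (molar basis; both in mmol/L, so units cancel)
Ratio = 988 / 464 = 2.13

2.13


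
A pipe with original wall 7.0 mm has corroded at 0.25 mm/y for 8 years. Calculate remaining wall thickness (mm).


Remaining wall = original − CR × time
t = 7.0 − 0.25*8 = 7.0 − 2.0 = 5.0 mm

5.0 mm


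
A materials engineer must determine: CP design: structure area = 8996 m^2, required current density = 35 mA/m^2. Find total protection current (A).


I = area * current density, then convert mA → A (÷1000)
I = 8996 * 35 / 1000 = 314.86 A

314.86 A


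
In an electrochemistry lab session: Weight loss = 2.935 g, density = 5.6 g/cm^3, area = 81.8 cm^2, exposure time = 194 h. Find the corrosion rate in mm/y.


Apply the mm/y weight-loss relation: CR = 87600 * W / (D * A * T)
Numerator: 87600 * 2.935 = 257106.0
Denominator: 5.6 * 81.8 * 194 = 88867.52
CR = 257106.0 / 88867.52 = 2.893138 mm/y

2.893138 mm/y


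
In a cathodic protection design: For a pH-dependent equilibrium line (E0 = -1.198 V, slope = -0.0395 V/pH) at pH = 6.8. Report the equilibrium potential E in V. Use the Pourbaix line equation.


Apply the Pourbaix line equation: E = E0 + slope*pH
E = -1.198 + (-0.0395)*6.8 = -1.198 + (-0.2686) = -1.4666 V
Rounded to 4 decimal places: E = -1.4666 V

-1.4666 V


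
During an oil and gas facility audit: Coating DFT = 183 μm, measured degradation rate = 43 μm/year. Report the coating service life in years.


Service life = thickness / degradation rate
Life = 183 / 43 = 4.3 years

4.3 years


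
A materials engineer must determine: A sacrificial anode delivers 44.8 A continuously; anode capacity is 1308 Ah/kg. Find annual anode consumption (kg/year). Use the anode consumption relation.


Annual consumption = current * hours per year / capacity
Rate = 44.8 * 8760 / 1308 = 300.0 kg/year

300.0 kg/year


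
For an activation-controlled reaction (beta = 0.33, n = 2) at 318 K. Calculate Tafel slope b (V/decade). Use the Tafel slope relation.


Apply the Tafel slope relation: b = 2.303*R*T/(beta*n*F)
Numerator: 2.303 * 8.314 * 318 = 6088.79
Denominator: 0.33 * 2 * 96485 = 63680.1
b = 6088.79 / 63680.1 = 0.0956 V/decade

0.0956 V/decade


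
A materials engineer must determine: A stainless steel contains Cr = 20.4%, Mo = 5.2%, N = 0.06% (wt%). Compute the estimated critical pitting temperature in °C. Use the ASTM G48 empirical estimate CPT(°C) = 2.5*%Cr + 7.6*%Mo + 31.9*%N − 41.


Apply the ASTM G48 empirical CPT estimate: CPT(°C) = 2.5*%Cr + 7.6*%Mo + 31.9*%N − 41
2.5*20.4 = 51; 7.6*5.2 = 39.52; 31.9*0.06 = 1.914
CPT = 51 + 39.52 + 1.914 − 41 = 51.434 °C
Rounded to 0.1 °C: CPT ≈ 51.4 °C

51.4 °C


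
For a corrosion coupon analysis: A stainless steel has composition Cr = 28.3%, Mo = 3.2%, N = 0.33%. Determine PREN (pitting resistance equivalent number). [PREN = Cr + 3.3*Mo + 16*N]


Apply the PREN formula: PREN = Cr + 3.3*Mo + 16*N
PREN = 28.3 + 3.3*3.2 + 16*0.33
PREN = 28.3 + 10.56 + 5.28 = 44.14

44.14


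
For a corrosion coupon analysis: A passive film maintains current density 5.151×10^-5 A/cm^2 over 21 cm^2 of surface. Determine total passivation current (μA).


I = i_pass * A, then convert A → μA (×10^6)
I = 5.151×10^-5 * 21 * 10^6 = 1081.71 μA

1081.71 μA


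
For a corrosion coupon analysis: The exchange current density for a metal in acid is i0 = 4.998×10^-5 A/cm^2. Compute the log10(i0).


i0 = 4.998×10^-5 A/cm^2
log10(i0) = -4.301

-4.301


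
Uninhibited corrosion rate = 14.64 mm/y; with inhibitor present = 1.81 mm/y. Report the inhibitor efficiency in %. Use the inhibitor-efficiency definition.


Apply the inhibitor-efficiency definition: IE = (CR_blank − CR_inh)/CR_blank × 100
IE = (14.64 − 1.81) / 14.64 × 100
IE = 12.83 / 14.64 × 100 = 87.6 %

87.6 %


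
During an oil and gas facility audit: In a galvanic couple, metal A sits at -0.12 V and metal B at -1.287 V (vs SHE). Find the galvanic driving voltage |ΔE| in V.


Driving voltage is the absolute potential difference.
|ΔE| = |-0.12 − (-1.287)| = 1.167 V

1.167 V


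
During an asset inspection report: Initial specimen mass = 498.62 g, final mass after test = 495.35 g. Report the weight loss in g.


Weight loss = initial − final
WL = 498.62 − 495.35 = 3.27 g

3.27 g


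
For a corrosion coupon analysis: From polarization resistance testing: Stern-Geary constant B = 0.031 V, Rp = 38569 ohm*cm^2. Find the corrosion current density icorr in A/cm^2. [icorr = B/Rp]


Apply the Stern-Geary relation: icorr = B / Rp
icorr = 0.031 / 38569 = 8.038×10^-7 A/cm^2

8.038×10^-7 A/cm^2


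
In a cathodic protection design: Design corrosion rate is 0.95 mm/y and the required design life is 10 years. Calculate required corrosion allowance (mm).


Corrosion allowance = CR × design life
CA = 0.95 * 10 = 9.5 mm

9.5 mm


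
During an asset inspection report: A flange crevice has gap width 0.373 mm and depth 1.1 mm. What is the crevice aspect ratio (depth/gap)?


Aspect ratio = depth / gap
Ratio = 1.1 / 0.373 = 2.9

2.9


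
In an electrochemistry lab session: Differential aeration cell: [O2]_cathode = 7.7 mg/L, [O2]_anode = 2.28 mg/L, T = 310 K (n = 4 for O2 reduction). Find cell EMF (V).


Apply the Nernst concentration-cell relation: E = (RT/nF)*ln(C_cathode/C_anode)
RT/nF = 8.314*310/(4*96485) = 0.00667808 V
ln(7.7/2.28) = 1.21704
E = 0.00667808 * 1.21704 = 0.00813 V

0.00813 V


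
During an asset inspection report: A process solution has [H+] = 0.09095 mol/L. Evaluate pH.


pH = −log10[H+]
pH = −log10(0.09095) = 1.04

1.04


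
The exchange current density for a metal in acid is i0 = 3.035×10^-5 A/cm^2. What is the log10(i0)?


i0 = 3.035×10^-5 A/cm^2
log10(i0) = -4.518

-4.518


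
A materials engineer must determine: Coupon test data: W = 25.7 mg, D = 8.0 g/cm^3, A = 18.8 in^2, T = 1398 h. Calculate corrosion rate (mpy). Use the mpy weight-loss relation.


Apply the mpy weight-loss relation: CR = 534 * W / (D * A * T)
Numerator: 534 * 25.7 = 13723.8
Denominator: 8.0 * 18.8 * 1398 = 210259.2
CR = 13723.8 / 210259.2 = 0.065 mpy

0.065 mpy


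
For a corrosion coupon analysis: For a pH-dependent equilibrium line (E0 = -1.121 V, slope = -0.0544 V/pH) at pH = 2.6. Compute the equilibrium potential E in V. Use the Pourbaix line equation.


Apply the Pourbaix line equation: E = E0 + slope*pH
E = -1.121 + (-0.0544)*2.6 = -1.121 + (-0.14144) = -1.26244 V
Rounded to 4 decimal places: E = -1.2624 V

-1.2624 V


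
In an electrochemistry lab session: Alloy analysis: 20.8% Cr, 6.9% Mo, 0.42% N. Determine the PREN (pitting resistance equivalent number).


Apply the PREN formula: PREN = Cr + 3.3*Mo + 16*N
PREN = 20.8 + 3.3*6.9 + 16*0.42
PREN = 20.8 + 22.77 + 6.72 = 50.29

50.29


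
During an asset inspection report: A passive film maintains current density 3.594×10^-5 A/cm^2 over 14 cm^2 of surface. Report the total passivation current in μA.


I = i_pass * A, then convert A → μA (×10^6)
I = 3.594×10^-5 * 14 * 10^6 = 503.16 μA

503.16 μA


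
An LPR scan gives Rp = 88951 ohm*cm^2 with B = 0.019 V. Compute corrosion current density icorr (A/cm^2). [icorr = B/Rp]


Apply the Stern-Geary relation: icorr = B / Rp
icorr = 0.019 / 88951 = 2.136×10^-7 A/cm^2

2.136×10^-7 A/cm^2


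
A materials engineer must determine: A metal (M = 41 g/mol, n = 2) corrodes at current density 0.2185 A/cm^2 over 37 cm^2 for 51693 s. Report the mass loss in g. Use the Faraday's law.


Apply Faraday's law: m = i*A*t*M / (n*F)
Total charge passed Q = i*A*t = 0.2185*37*51693 = 417912.0585 C
m = Q*M/(n*F) = 417912.0585*41/(2*96485) = 88.793 g

88.793 g


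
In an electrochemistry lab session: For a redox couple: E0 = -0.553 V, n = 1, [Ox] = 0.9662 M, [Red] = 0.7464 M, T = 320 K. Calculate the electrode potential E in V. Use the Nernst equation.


Apply the Nernst equation: E = E0 + (RT/nF)*ln([Ox]/[Red])
Step 1: RT/nF = 8.314*320/(1*96485) = 0.02757403 V
Step 2: [Ox]/[Red] = 0.9662/0.7464 = 1.29448
Step 3: ln(1.29448) = 0.258109
Step 4: correction = 0.02757403 * 0.258109 = 0.0071 V
E = -0.553 + 0.0071 = -0.5459 V

-0.5459 V


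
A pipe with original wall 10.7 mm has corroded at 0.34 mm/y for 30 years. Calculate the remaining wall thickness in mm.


Remaining wall = original − CR × time
t = 10.7 − 0.34*30 = 10.7 − 10.2 = 0.5 mm

0.5 mm


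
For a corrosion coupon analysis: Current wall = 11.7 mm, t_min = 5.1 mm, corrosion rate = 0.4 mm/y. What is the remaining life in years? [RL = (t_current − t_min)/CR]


Apply the remaining-life relation: RL = (t_current − t_min) / CR
RL = (11.7 − 5.1) / 0.4 = 6.6 / 0.4 = 16.5 years

16.5 years


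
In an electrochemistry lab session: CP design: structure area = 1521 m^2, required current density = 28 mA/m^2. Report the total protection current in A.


I = area * current density, then convert mA → A (÷1000)
I = 1521 * 28 / 1000 = 42.59 A

42.59 A


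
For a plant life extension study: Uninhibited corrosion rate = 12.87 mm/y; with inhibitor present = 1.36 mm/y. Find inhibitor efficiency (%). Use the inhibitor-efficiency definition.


Apply the inhibitor-efficiency definition: IE = (CR_blank − CR_inh)/CR_blank × 100
IE = (12.87 − 1.36) / 12.87 × 100
IE = 11.51 / 12.87 × 100 = 89.4 %

89.4 %


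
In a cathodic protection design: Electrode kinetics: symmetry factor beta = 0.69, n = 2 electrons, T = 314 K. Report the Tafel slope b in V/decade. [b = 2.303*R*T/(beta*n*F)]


Apply the Tafel slope relation: b = 2.303*R*T/(beta*n*F)
Numerator: 2.303 * 8.314 * 314 = 6012.2
Denominator: 0.69 * 2 * 96485 = 133149.3
b = 6012.2 / 133149.3 = 0.045 V/decade

0.045 V/decade


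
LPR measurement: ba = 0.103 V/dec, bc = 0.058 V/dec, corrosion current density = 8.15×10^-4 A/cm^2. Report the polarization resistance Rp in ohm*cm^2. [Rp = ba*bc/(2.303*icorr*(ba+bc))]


Apply the Stern-Geary equation: Rp = ba*bc / (2.303*icorr*(ba+bc))
ba*bc = 0.103*0.058 = 0.005974
ba+bc = 0.161; 2.303*icorr*(ba+bc) = 2.303*8.15×10^-4*0.161 = 3.0218814×10^-4
Rp = 0.005974 / 3.0218814×10^-4 = 19.77 ohm*cm^2

19.77 ohm*cm^2


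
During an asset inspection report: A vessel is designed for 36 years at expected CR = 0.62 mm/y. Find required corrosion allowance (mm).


Corrosion allowance = CR × design life
CA = 0.62 * 36 = 22.32 mm

22.32 mm


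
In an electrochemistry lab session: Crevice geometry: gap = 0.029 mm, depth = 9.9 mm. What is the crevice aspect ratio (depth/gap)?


Aspect ratio = depth / gap
Ratio = 9.9 / 0.029 = 341.4

341.4


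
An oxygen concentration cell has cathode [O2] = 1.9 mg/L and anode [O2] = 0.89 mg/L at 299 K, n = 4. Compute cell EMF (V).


Apply the Nernst concentration-cell relation: E = (RT/nF)*ln(C_cathode/C_anode)
RT/nF = 8.314*299/(4*96485) = 0.00644112 V
ln(1.9/0.89) = 0.75839
E = 0.00644112 * 0.75839 = 0.00488 V

0.00488 V


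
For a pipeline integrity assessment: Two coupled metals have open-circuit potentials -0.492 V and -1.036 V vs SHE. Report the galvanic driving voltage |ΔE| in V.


Driving voltage is the absolute potential difference.
|ΔE| = |-0.492 − (-1.036)| = 0.544 V

0.544 V


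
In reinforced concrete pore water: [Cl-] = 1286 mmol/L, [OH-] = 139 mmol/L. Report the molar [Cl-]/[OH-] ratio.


Threshold parameter = [Cl-] / [OH-] (molar basis; both in mmol/L, so units cancel)
Ratio = 1286 / 139 = 9.25

9.25


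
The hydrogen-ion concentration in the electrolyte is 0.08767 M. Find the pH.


pH = −log10[H+]
pH = −log10(0.08767) = 1.06

1.06


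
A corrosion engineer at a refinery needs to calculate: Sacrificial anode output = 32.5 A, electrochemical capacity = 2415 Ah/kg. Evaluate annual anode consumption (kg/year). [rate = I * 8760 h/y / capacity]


Annual consumption = current * hours per year / capacity
Rate = 32.5 * 8760 / 2415 = 117.9 kg/year

117.9 kg/year


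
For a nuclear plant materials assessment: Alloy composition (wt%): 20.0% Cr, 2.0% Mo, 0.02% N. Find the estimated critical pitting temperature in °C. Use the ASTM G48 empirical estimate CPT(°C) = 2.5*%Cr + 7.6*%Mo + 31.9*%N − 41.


Apply the ASTM G48 empirical CPT estimate: CPT(°C) = 2.5*%Cr + 7.6*%Mo + 31.9*%N − 41
2.5*20.0 = 50; 7.6*2.0 = 15.2; 31.9*0.02 = 0.638
CPT = 50 + 15.2 + 0.638 − 41 = 24.838 °C
Rounded to 0.1 °C: CPT ≈ 24.8 °C

24.8 °C


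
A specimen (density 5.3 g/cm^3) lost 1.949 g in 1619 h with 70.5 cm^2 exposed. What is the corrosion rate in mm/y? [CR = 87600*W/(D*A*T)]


Apply the mm/y weight-loss relation: CR = 87600 * W / (D * A * T)
Numerator: 87600 * 1.949 = 170732.4
Denominator: 5.3 * 70.5 * 1619 = 604939.35
CR = 170732.4 / 604939.35 = 0.2822 mm/y

0.2822 mm/y


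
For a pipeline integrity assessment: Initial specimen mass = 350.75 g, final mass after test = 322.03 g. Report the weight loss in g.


Weight loss = initial − final
WL = 350.75 − 322.03 = 28.72 g

28.72 g


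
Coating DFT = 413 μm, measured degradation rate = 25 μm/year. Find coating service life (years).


Service life = thickness / degradation rate
Life = 413 / 25 = 16.5 years

16.5 years


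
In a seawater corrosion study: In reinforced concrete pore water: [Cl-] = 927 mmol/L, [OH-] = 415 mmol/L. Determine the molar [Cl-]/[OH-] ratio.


Threshold parameter = [Cl-] / [OH-] (molar basis; both in mmol/L, so units cancel)
Ratio = 927 / 415 = 2.23

2.23


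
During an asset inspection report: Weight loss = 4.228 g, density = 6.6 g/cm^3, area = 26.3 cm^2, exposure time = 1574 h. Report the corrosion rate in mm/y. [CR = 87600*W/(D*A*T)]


Apply the mm/y weight-loss relation: CR = 87600 * W / (D * A * T)
Numerator: 87600 * 4.228 = 370372.8
Denominator: 6.6 * 26.3 * 1574 = 273214.92
CR = 370372.8 / 273214.92 = 1.3556 mm/y

1.3556 mm/y


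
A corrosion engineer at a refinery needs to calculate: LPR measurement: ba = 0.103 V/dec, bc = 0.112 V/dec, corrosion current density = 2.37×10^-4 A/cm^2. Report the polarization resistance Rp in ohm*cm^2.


Apply the Stern-Geary equation: Rp = ba*bc / (2.303*icorr*(ba+bc))
ba*bc = 0.103*0.112 = 0.011536
ba+bc = 0.215; 2.303*icorr*(ba+bc) = 2.303*2.37×10^-4*0.215 = 1.1734936×10^-4
Rp = 0.011536 / 1.1734936×10^-4 = 98.3 ohm*cm^2

98.3 ohm*cm^2


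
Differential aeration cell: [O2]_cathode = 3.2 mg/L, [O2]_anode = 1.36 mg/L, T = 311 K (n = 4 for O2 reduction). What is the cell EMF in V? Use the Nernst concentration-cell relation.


Apply the Nernst concentration-cell relation: E = (RT/nF)*ln(C_cathode/C_anode)
RT/nF = 8.314*311/(4*96485) = 0.00669963 V
ln(3.2/1.36) = 0.85567
E = 0.00669963 * 0.85567 = 0.00573 V

0.00573 V


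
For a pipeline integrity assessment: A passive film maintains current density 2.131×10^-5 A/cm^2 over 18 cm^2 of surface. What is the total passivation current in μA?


I = i_pass * A, then convert A → μA (×10^6)
I = 2.131×10^-5 * 18 * 10^6 = 383.58 μA

383.58 μA


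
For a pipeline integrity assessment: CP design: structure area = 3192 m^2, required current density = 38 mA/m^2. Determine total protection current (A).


I = area * current density, then convert mA → A (÷1000)
I = 3192 * 38 / 1000 = 121.3 A

121.3 A


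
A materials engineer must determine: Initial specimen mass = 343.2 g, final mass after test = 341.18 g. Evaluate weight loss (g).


Weight loss = initial − final
WL = 343.2 − 341.18 = 2.02 g

2.02 g


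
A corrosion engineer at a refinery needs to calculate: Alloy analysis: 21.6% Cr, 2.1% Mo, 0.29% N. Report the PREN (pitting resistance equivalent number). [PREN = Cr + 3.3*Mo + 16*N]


Apply the PREN formula: PREN = Cr + 3.3*Mo + 16*N
PREN = 21.6 + 3.3*2.1 + 16*0.29
PREN = 21.6 + 6.93 + 4.64 = 33.17

33.17


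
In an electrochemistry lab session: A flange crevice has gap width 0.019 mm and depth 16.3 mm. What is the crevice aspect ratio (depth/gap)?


Aspect ratio = depth / gap
Ratio = 16.3 / 0.019 = 857.9

857.9


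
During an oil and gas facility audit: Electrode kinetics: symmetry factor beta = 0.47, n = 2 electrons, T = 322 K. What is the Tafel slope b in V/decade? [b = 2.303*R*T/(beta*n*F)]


Apply the Tafel slope relation: b = 2.303*R*T/(beta*n*F)
Numerator: 2.303 * 8.314 * 322 = 6165.38
Denominator: 0.47 * 2 * 96485 = 90695.9
b = 6165.38 / 90695.9 = 0.068 V/decade

0.068 V/decade


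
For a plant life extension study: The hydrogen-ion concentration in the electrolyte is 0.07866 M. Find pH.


pH = −log10[H+]
pH = −log10(0.07866) = 1.1

1.1


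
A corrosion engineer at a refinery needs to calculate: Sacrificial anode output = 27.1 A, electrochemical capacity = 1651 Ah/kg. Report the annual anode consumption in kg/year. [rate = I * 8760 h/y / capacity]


Annual consumption = current * hours per year / capacity
Rate = 27.1 * 8760 / 1651 = 143.8 kg/year

143.8 kg/year


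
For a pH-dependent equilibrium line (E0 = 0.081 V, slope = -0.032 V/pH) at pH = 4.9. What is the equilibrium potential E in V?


Apply the Pourbaix line equation: E = E0 + slope*pH
E = 0.081 + (-0.032)*4.9 = 0.081 + (-0.1568) = -0.0758 V
Rounded to 3 decimal places: E = -0.076 V

-0.076 V


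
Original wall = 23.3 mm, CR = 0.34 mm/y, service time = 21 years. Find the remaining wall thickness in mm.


Remaining wall = original − CR × time
t = 23.3 − 0.34*21 = 23.3 − 7.14 = 16.16 mm

16.16 mm


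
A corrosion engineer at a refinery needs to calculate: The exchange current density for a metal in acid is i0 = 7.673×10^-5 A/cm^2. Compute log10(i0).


i0 = 7.673×10^-5 A/cm^2
log10(i0) = -4.115

-4.115


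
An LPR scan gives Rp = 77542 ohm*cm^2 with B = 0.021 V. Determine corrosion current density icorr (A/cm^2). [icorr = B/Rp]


Apply the Stern-Geary relation: icorr = B / Rp
icorr = 0.021 / 77542 = 2.708×10^-7 A/cm^2

2.708×10^-7 A/cm^2


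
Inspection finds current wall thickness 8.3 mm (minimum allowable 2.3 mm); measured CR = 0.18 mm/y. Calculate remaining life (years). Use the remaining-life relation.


Apply the remaining-life relation: RL = (t_current − t_min) / CR
RL = (8.3 − 2.3) / 0.18 = 6.0 / 0.18 = 33.3 years

33.3 years


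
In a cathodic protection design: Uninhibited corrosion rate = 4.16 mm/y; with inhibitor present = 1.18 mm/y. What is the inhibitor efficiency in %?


Apply the inhibitor-efficiency definition: IE = (CR_blank − CR_inh)/CR_blank × 100
IE = (4.16 − 1.18) / 4.16 × 100
IE = 2.98 / 4.16 × 100 = 71.6 %

71.6 %


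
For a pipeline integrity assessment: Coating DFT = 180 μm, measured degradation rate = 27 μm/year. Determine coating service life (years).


Service life = thickness / degradation rate
Life = 180 / 27 = 6.7 years

6.7 years


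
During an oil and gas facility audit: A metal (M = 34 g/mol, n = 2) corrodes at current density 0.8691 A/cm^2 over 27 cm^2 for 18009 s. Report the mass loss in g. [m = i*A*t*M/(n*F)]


Apply Faraday's law: m = i*A*t*M / (n*F)
Total charge passed Q = i*A*t = 0.8691*27*18009 = 422593.7913 C
m = Q*M/(n*F) = 422593.7913*34/(2*96485) = 74.45815 g

74.45815 g


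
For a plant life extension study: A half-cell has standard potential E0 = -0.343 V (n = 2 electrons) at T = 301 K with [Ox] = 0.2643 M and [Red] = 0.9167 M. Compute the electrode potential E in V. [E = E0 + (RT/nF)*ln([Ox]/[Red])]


Apply the Nernst equation: E = E0 + (RT/nF)*ln([Ox]/[Red])
Step 1: RT/nF = 8.314*301/(2*96485) = 0.01296841 V
Step 2: [Ox]/[Red] = 0.2643/0.9167 = 0.288317
Step 3: ln(0.288317) = -1.243695
Step 4: correction = 0.01296841 * -1.243695 = -0.0161 V
E = -0.343 + -0.0161 = -0.3591 V

-0.3591 V


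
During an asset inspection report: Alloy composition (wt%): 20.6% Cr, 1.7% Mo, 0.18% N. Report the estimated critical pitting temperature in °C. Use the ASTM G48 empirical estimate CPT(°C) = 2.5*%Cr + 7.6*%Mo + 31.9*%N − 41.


Apply the ASTM G48 empirical CPT estimate: CPT(°C) = 2.5*%Cr + 7.6*%Mo + 31.9*%N − 41
2.5*20.6 = 51.5; 7.6*1.7 = 12.92; 31.9*0.18 = 5.742
CPT = 51.5 + 12.92 + 5.742 − 41 = 29.162 °C
Rounded to 0.1 °C: CPT ≈ 29.2 °C

29.2 °C


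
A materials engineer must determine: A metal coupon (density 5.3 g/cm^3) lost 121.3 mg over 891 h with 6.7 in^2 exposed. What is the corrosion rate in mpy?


Apply the mpy weight-loss relation: CR = 534 * W / (D * A * T)
Numerator: 534 * 121.3 = 64774.2
Denominator: 5.3 * 6.7 * 891 = 31639.41
CR = 64774.2 / 31639.41 = 2.047 mpy

2.047 mpy


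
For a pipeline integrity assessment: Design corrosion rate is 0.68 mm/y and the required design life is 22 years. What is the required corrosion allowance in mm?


Corrosion allowance = CR × design life
CA = 0.68 * 22 = 14.96 mm

14.96 mm


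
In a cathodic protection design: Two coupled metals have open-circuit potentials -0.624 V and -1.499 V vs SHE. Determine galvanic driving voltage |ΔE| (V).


Driving voltage is the absolute potential difference.
|ΔE| = |-0.624 − (-1.499)| = 0.875 V

0.875 V


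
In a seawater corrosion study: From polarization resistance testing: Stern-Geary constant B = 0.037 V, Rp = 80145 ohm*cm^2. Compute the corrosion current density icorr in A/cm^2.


Apply the Stern-Geary relation: icorr = B / Rp
icorr = 0.037 / 80145 = 4.617×10^-7 A/cm^2

4.617×10^-7 A/cm^2


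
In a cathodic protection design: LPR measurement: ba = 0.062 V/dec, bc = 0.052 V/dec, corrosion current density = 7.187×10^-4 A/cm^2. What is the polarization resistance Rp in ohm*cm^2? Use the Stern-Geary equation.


Apply the Stern-Geary equation: Rp = ba*bc / (2.303*icorr*(ba+bc))
ba*bc = 0.062*0.052 = 0.003224
ba+bc = 0.114; 2.303*icorr*(ba+bc) = 2.303*7.187×10^-4*0.114 = 1.8868894×10^-4
Rp = 0.003224 / 1.8868894×10^-4 = 17.1 ohm*cm^2

17.1 ohm*cm^2


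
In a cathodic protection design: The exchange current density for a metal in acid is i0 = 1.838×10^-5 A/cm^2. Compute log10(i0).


i0 = 1.838×10^-5 A/cm^2
log10(i0) = -4.736

-4.736


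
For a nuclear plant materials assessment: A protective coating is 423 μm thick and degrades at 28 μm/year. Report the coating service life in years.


Service life = thickness / degradation rate
Life = 423 / 28 = 15.1 years

15.1 years


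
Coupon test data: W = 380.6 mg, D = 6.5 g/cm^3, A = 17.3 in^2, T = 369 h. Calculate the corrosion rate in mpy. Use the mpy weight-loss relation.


Apply the mpy weight-loss relation: CR = 534 * W / (D * A * T)
Numerator: 534 * 380.6 = 203240.4
Denominator: 6.5 * 17.3 * 369 = 41494.05
CR = 203240.4 / 41494.05 = 4.898 mpy

4.898 mpy


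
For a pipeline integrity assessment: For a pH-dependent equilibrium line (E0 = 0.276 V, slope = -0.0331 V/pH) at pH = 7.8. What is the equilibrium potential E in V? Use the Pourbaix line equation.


Apply the Pourbaix line equation: E = E0 + slope*pH
E = 0.276 + (-0.0331)*7.8 = 0.276 + (-0.25818) = 0.01782 V
Rounded to 3 decimal places: E = 0.018 V

0.018 V


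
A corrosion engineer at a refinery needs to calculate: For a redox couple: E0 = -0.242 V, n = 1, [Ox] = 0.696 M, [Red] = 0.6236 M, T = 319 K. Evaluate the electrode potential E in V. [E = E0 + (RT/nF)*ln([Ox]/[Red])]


Apply the Nernst equation: E = E0 + (RT/nF)*ln([Ox]/[Red])
Step 1: RT/nF = 8.314*319/(1*96485) = 0.02748786 V
Step 2: [Ox]/[Red] = 0.696/0.6236 = 1.1161
Step 3: ln(1.1161) = 0.10984
Step 4: correction = 0.02748786 * 0.10984 = 0.003 V
E = -0.242 + 0.003 = -0.239 V

-0.239 V


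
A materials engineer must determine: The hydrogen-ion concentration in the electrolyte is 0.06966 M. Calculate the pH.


pH = −log10[H+]
pH = −log10(0.06966) = 1.16

1.16


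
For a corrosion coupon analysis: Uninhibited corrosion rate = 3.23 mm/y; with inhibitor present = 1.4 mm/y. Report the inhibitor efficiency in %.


Apply the inhibitor-efficiency definition: IE = (CR_blank − CR_inh)/CR_blank × 100
IE = (3.23 − 1.4) / 3.23 × 100
IE = 1.83 / 3.23 × 100 = 56.7 %

56.7 %


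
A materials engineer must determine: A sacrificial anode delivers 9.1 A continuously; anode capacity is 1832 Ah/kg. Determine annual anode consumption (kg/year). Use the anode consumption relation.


Annual consumption = current * hours per year / capacity
Rate = 9.1 * 8760 / 1832 = 43.5 kg/year

43.5 kg/year


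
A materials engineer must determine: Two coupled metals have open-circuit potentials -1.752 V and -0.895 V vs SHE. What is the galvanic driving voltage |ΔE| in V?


Driving voltage is the absolute potential difference.
|ΔE| = |-1.752 − (-0.895)| = 0.857 V

0.857 V


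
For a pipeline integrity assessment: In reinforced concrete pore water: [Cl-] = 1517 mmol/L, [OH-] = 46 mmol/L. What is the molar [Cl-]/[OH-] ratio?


Threshold parameter = [Cl-] / [OH-] (molar basis; both in mmol/L, so units cancel)
Ratio = 1517 / 46 = 32.98

32.98


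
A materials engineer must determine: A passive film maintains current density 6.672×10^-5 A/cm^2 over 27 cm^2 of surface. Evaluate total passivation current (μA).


I = i_pass * A, then convert A → μA (×10^6)
I = 6.672×10^-5 * 27 * 10^6 = 1801.44 μA

1801.44 μA


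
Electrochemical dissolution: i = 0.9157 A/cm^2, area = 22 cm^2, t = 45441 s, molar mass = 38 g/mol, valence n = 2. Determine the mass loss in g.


Apply Faraday's law: m = i*A*t*M / (n*F)
Total charge passed Q = i*A*t = 0.9157*22*45441 = 915427.1214 C
m = Q*M/(n*F) = 915427.1214*38/(2*96485) = 180.268 g

180.268 g


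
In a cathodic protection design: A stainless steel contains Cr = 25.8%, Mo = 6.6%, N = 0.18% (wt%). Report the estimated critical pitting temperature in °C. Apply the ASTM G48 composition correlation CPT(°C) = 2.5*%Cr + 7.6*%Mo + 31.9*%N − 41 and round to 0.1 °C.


Apply the ASTM G48 empirical CPT estimate: CPT(°C) = 2.5*%Cr + 7.6*%Mo + 31.9*%N − 41
2.5*25.8 = 64.5; 7.6*6.6 = 50.16; 31.9*0.18 = 5.742
CPT = 64.5 + 50.16 + 5.742 − 41 = 79.402 °C
Rounded to 0.1 °C: CPT ≈ 79.4 °C

79.4 °C


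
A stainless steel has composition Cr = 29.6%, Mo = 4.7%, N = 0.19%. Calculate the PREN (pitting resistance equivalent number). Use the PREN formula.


Apply the PREN formula: PREN = Cr + 3.3*Mo + 16*N
PREN = 29.6 + 3.3*4.7 + 16*0.19
PREN = 29.6 + 15.51 + 3.04 = 48.15

48.15


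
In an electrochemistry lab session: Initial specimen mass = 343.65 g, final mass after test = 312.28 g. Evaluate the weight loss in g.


Weight loss = initial − final
WL = 343.65 − 312.28 = 31.37 g

31.37 g


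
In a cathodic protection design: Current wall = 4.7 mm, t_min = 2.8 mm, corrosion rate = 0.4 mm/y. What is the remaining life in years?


Apply the remaining-life relation: RL = (t_current − t_min) / CR
RL = (4.7 − 2.8) / 0.4 = 1.9 / 0.4 = 4.8 years

4.8 years


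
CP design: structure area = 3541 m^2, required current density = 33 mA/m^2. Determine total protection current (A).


I = area * current density, then convert mA → A (÷1000)
I = 3541 * 33 / 1000 = 116.85 A

116.85 A


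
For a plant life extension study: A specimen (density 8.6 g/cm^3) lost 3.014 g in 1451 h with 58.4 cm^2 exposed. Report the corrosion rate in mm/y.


Apply the mm/y weight-loss relation: CR = 87600 * W / (D * A * T)
Numerator: 87600 * 3.014 = 264026.4
Denominator: 8.6 * 58.4 * 1451 = 728750.24
CR = 264026.4 / 728750.24 = 0.3623 mm/y

0.3623 mm/y


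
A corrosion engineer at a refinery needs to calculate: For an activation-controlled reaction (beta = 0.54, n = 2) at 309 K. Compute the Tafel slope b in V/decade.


Apply the Tafel slope relation: b = 2.303*R*T/(beta*n*F)
Numerator: 2.303 * 8.314 * 309 = 5916.47
Denominator: 0.54 * 2 * 96485 = 104203.8
b = 5916.47 / 104203.8 = 0.057 V/decade

0.057 V/decade


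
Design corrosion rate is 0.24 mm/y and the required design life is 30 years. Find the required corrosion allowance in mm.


Corrosion allowance = CR × design life
CA = 0.24 * 30 = 7.2 mm

7.2 mm


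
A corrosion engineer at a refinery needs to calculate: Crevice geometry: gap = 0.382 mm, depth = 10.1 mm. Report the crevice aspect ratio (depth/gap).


Aspect ratio = depth / gap
Ratio = 10.1 / 0.382 = 26.4

26.4


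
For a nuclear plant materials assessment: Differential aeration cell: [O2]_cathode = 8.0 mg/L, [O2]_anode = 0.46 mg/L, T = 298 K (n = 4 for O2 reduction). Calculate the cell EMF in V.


Apply the Nernst concentration-cell relation: E = (RT/nF)*ln(C_cathode/C_anode)
RT/nF = 8.314*298/(4*96485) = 0.00641958 V
ln(8.0/0.46) = 2.85597
E = 0.00641958 * 2.85597 = 0.01833 V

0.01833 V


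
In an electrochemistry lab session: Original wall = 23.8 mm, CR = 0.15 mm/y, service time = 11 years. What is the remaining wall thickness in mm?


Remaining wall = original − CR × time
t = 23.8 − 0.15*11 = 23.8 − 1.65 = 22.15 mm

22.15 mm


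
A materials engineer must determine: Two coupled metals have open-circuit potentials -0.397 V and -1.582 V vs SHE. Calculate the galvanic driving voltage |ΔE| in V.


Driving voltage is the absolute potential difference.
|ΔE| = |-0.397 − (-1.582)| = 1.185 V

1.185 V


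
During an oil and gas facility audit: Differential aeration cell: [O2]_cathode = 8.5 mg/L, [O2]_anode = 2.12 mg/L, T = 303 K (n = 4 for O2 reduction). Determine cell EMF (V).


Apply the Nernst concentration-cell relation: E = (RT/nF)*ln(C_cathode/C_anode)
RT/nF = 8.314*303/(4*96485) = 0.00652729 V
ln(8.5/2.12) = 1.38865
E = 0.00652729 * 1.38865 = 0.00906 V

0.00906 V


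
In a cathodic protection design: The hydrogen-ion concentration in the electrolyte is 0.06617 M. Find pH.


pH = −log10[H+]
pH = −log10(0.06617) = 1.18

1.18


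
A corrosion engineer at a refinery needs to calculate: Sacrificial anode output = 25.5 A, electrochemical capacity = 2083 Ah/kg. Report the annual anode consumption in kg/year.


Annual consumption = current * hours per year / capacity
Rate = 25.5 * 8760 / 2083 = 107.2 kg/year

107.2 kg/year


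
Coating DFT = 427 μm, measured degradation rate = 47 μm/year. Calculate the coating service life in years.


Service life = thickness / degradation rate
Life = 427 / 47 = 9.1 years

9.1 years


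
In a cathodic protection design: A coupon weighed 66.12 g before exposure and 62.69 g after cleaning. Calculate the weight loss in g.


Weight loss = initial − final
WL = 66.12 − 62.69 = 3.43 g

3.43 g


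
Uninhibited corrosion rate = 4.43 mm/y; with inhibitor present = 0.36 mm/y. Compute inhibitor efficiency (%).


Apply the inhibitor-efficiency definition: IE = (CR_blank − CR_inh)/CR_blank × 100
IE = (4.43 − 0.36) / 4.43 × 100
IE = 4.07 / 4.43 × 100 = 91.9 %

91.9 %


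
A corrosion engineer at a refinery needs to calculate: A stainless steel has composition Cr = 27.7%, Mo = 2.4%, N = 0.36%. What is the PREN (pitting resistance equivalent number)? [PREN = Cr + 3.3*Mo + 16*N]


Apply the PREN formula: PREN = Cr + 3.3*Mo + 16*N
PREN = 27.7 + 3.3*2.4 + 16*0.36
PREN = 27.7 + 7.92 + 5.76 = 41.38

41.38


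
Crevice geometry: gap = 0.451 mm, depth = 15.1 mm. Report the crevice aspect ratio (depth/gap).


Aspect ratio = depth / gap
Ratio = 15.1 / 0.451 = 33.5

33.5


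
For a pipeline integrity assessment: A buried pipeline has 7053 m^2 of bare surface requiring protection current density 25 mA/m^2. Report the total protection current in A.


I = area * current density, then convert mA → A (÷1000)
I = 7053 * 25 / 1000 = 176.33 A

176.33 A


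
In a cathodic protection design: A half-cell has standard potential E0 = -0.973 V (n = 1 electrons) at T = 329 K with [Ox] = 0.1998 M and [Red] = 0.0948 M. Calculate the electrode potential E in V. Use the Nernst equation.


Apply the Nernst equation: E = E0 + (RT/nF)*ln([Ox]/[Red])
Step 1: RT/nF = 8.314*329/(1*96485) = 0.02834955 V
Step 2: [Ox]/[Red] = 0.1998/0.0948 = 2.107595
Step 3: ln(2.107595) = 0.745547
Step 4: correction = 0.02834955 * 0.745547 = 0.0211 V
E = -0.973 + 0.0211 = -0.9519 V

-0.9519 V


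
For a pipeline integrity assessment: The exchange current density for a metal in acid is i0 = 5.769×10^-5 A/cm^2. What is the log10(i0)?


i0 = 5.769×10^-5 A/cm^2
log10(i0) = -4.239

-4.239


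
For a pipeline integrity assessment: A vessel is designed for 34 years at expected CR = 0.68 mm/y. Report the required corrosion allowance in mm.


Corrosion allowance = CR × design life
CA = 0.68 * 34 = 23.12 mm

23.12 mm


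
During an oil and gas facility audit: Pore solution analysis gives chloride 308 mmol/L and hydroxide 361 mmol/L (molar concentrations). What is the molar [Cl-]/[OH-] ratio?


Threshold parameter = [Cl-] / [OH-] (molar basis; both in mmol/L, so units cancel)
Ratio = 308 / 361 = 0.85

0.85


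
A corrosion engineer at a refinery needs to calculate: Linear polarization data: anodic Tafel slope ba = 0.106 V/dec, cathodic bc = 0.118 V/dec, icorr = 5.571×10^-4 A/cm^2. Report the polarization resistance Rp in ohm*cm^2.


Apply the Stern-Geary equation: Rp = ba*bc / (2.303*icorr*(ba+bc))
ba*bc = 0.106*0.118 = 0.012508
ba+bc = 0.224; 2.303*icorr*(ba+bc) = 2.303*5.571×10^-4*0.224 = 2.8739229×10^-4
Rp = 0.012508 / 2.8739229×10^-4 = 43.5 ohm*cm^2

43.5 ohm*cm^2


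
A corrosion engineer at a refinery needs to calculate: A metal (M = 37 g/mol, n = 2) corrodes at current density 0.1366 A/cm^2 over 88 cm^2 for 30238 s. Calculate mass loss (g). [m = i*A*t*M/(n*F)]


Apply Faraday's law: m = i*A*t*M / (n*F)
Total charge passed Q = i*A*t = 0.1366*88*30238 = 363484.9504 C
m = Q*M/(n*F) = 363484.9504*37/(2*96485) = 69.69448 g

69.69448 g


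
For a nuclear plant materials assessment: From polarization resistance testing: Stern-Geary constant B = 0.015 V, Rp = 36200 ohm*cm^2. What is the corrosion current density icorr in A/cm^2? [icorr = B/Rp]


Apply the Stern-Geary relation: icorr = B / Rp
icorr = 0.015 / 36200 = 4.144×10^-7 A/cm^2

4.144×10^-7 A/cm^2


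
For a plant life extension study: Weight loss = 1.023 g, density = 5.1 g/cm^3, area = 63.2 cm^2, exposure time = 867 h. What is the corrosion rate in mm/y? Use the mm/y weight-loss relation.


Apply the mm/y weight-loss relation: CR = 87600 * W / (D * A * T)
Numerator: 87600 * 1.023 = 89614.8
Denominator: 5.1 * 63.2 * 867 = 279451.44
CR = 89614.8 / 279451.44 = 0.320681 mm/y

0.320681 mm/y


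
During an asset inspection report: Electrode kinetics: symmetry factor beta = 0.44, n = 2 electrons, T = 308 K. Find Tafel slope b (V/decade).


Apply the Tafel slope relation: b = 2.303*R*T/(beta*n*F)
Numerator: 2.303 * 8.314 * 308 = 5897.32
Denominator: 0.44 * 2 * 96485 = 84906.8
b = 5897.32 / 84906.8 = 0.0695 V/decade

0.0695 V/decade


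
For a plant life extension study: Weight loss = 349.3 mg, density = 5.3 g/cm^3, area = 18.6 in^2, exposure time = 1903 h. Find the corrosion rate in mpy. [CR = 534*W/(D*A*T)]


Apply the mpy weight-loss relation: CR = 534 * W / (D * A * T)
Numerator: 534 * 349.3 = 186526.2
Denominator: 5.3 * 18.6 * 1903 = 187597.74
CR = 186526.2 / 187597.74 = 0.9943 mpy

0.9943 mpy


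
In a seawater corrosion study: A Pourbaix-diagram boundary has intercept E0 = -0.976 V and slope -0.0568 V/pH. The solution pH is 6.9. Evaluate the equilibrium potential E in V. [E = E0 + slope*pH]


Apply the Pourbaix line equation: E = E0 + slope*pH
E = -0.976 + (-0.0568)*6.9 = -0.976 + (-0.39192) = -1.36792 V
Rounded to 3 decimal places: E = -1.368 V

-1.368 V


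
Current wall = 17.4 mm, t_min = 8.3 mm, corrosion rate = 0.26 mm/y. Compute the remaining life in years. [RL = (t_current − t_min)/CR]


Apply the remaining-life relation: RL = (t_current − t_min) / CR
RL = (17.4 − 8.3) / 0.26 = 9.1 / 0.26 = 35.0 years

35.0 years


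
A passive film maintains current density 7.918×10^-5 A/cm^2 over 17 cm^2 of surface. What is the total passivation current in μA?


I = i_pass * A, then convert A → μA (×10^6)
I = 7.918×10^-5 * 17 * 10^6 = 1346.06 μA

1346.06 μA


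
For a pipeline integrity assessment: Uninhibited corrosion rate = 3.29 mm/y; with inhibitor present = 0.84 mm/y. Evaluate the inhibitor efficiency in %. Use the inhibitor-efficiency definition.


Apply the inhibitor-efficiency definition: IE = (CR_blank − CR_inh)/CR_blank × 100
IE = (3.29 − 0.84) / 3.29 × 100
IE = 2.45 / 3.29 × 100 = 74.5 %

74.5 %


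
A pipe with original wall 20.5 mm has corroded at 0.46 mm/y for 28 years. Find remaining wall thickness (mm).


Remaining wall = original − CR × time
t = 20.5 − 0.46*28 = 20.5 − 12.88 = 7.62 mm

7.62 mm


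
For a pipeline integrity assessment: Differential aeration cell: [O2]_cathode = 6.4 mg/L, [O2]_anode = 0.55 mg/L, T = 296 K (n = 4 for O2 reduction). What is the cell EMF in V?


Apply the Nernst concentration-cell relation: E = (RT/nF)*ln(C_cathode/C_anode)
RT/nF = 8.314*296/(4*96485) = 0.00637649 V
ln(6.4/0.55) = 2.45413
E = 0.00637649 * 2.45413 = 0.01565 V

0.01565 V


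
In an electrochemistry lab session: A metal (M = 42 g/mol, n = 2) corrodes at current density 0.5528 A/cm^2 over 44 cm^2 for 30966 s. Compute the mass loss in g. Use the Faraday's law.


Apply Faraday's law: m = i*A*t*M / (n*F)
Total charge passed Q = i*A*t = 0.5528*44*30966 = 753192.2112 C
m = Q*M/(n*F) = 753192.2112*42/(2*96485) = 163.9326 g

163.9326 g


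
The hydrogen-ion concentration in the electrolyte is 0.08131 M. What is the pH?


pH = −log10[H+]
pH = −log10(0.08131) = 1.09

1.09


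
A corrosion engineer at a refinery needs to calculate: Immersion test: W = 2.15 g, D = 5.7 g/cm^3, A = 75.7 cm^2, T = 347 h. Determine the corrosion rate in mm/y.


Apply the mm/y weight-loss relation: CR = 87600 * W / (D * A * T)
Numerator: 87600 * 2.15 = 188340.0
Denominator: 5.7 * 75.7 * 347 = 149727.03
CR = 188340.0 / 149727.03 = 1.2579 mm/y

1.2579 mm/y


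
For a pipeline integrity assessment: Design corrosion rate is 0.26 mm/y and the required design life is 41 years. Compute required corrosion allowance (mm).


Corrosion allowance = CR × design life
CA = 0.26 * 41 = 10.66 mm

10.66 mm
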